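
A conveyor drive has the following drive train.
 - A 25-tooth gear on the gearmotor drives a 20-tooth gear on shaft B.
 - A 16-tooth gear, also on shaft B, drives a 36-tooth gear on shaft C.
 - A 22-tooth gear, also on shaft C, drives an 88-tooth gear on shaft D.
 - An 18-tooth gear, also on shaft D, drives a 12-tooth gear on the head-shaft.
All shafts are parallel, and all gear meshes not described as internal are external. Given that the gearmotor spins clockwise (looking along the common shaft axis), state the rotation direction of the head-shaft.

the gearmotor → shaft B: external mesh, 1 reversal → CCW.
shaft B → shaft C: external mesh, 1 reversal → CW.
shaft C → shaft D: external mesh, 1 reversal → CCW.
shaft D → the head-shaft: external mesh, 1 reversal → CW.
4 reversals in total — an even number — so the head-shaft turns the same way as the gearmotor.

clockwise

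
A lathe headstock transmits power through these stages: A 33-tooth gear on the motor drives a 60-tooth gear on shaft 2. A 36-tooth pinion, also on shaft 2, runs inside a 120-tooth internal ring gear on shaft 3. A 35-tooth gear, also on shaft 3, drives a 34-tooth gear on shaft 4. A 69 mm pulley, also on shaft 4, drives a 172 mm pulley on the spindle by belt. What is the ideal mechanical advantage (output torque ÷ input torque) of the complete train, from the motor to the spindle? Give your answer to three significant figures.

14.7

Each stage contributes driven/driver: gear mesh 60/33 = 1.8182, internal gear 120/36 = 3.3333, gear mesh 34/35 = 0.97143, belt 172/69 = 2.4928.
Overall: 1.8182 × 3.3333 × 0.97143 × 2.4928 = 14.676.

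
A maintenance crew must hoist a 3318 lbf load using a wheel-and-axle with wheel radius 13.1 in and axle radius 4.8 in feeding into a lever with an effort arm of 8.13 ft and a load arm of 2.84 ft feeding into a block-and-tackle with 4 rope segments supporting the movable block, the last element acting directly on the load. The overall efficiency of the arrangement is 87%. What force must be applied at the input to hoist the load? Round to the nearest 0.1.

122.0 lbf

Wheel-and-axle MA = R/r = 13.1/4.8 = 2.7292.
Lever MA = effort arm / load arm = 8.13/2.84 = 2.8627.
Block-and-tackle MA = number of supporting rope parts = 4.
Combined ideal MA = 2.7292 × 2.8627 × 4 = 31.251.
Actual MA = 31.251 × 0.87 = 27.188.
Effort = load / actual MA = 3318 / 27.188 = 122.04 lbf.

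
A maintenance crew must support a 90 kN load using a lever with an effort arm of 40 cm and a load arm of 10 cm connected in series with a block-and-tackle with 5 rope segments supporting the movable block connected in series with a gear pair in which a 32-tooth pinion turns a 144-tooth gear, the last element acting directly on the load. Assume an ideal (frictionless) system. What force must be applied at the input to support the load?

Lever MA = effort arm / load arm = 40/10 = 4.
Block-and-tackle MA = number of supporting rope parts = 5.
Gear pair MA = 144/32 = 4.5.
Combined ideal MA = 4 × 5 × 4.5 = 90.
Effort = load / MA = 90 / 90 = 1 kN.

1 kN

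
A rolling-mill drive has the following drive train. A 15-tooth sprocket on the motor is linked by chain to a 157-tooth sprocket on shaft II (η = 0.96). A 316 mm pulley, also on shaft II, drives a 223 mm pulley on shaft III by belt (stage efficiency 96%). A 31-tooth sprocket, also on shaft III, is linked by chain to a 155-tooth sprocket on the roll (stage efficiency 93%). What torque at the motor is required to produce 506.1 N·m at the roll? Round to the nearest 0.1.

16.0 N·m

Overall ratio R = 10.467 × 0.7057 × 5 = 36.931; overall efficiency η = 0.96 × 0.96 × 0.93 = 0.8571.
Input torque = output torque / (R × η) = 506.1 / (36.931 × 0.8571) = 15.989 N·m.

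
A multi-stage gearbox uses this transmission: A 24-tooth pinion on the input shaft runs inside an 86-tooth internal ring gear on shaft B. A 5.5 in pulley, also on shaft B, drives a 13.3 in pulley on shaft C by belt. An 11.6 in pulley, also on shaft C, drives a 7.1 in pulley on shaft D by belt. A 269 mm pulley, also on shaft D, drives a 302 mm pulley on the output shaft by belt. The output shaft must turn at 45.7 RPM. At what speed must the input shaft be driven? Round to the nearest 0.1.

272.1 RPM

Overall ratio R = 3.5833 × 2.4182 × 0.61207 × 1.1227 = 5.9543.
Required input speed = output speed × R = 45.7 × 5.9543 = 272.11 RPM.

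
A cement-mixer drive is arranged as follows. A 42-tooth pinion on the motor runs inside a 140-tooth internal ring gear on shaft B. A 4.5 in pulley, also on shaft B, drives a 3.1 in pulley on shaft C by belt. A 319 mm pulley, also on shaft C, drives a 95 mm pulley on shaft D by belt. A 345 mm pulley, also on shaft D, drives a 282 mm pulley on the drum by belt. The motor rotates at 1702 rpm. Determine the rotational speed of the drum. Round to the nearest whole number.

3045 rpm

the motor → shaft B (internal gear, 140/42): 1702 ÷ 3.3333 = 510.6 rpm
shaft B → shaft C (belt, 3.1/4.5): 510.6 ÷ 0.68889 = 741.19 rpm
shaft C → shaft D (belt, 95/319): 741.19 ÷ 0.29781 = 2488.8 rpm
shaft D → the drum (belt, 282/345): 2488.8 ÷ 0.81739 = 3044.9 rpm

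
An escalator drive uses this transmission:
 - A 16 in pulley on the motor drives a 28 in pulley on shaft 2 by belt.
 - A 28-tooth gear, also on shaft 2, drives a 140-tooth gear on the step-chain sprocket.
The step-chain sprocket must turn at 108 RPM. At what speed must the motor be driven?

945 RPM

Overall ratio R = 1.75 × 5 = 8.75.
Required input speed = output speed × R = 108 × 8.75 = 945 RPM.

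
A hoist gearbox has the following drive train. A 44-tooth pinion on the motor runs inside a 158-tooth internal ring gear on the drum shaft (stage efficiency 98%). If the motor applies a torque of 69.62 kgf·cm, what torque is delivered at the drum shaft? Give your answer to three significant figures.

internal gear 158/44 = 3.5909 → τ = 69.62·3.5909·0.98 = 245 kgf·cm

245 kgf·cm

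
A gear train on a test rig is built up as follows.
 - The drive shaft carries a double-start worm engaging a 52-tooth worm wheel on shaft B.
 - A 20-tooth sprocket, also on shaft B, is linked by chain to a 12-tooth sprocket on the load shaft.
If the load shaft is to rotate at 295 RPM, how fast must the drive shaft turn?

Overall ratio R = 26 × 0.6 = 15.6.
Required input speed = output speed × R = 295 × 15.6 = 4602 RPM.

4602 RPM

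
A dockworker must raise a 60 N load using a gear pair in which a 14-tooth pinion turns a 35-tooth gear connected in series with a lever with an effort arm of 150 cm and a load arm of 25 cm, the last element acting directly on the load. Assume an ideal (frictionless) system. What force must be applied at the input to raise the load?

4 N

Gear pair MA = 35/14 = 2.5.
Lever MA = effort arm / load arm = 150/25 = 6.
Combined ideal MA = 2.5 × 6 = 15.
Effort = load / MA = 60 / 15 = 4 N.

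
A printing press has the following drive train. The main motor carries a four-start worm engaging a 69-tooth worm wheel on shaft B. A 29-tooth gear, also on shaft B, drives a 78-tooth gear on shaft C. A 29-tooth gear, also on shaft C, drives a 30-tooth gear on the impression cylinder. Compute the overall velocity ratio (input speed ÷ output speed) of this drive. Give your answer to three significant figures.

Each stage contributes driven/driver: worm 69/4 = 17.25, gear mesh 78/29 = 2.6897, gear mesh 30/29 = 1.0345.
Overall: 17.25 × 2.6897 × 1.0345 = 47.996.

48.0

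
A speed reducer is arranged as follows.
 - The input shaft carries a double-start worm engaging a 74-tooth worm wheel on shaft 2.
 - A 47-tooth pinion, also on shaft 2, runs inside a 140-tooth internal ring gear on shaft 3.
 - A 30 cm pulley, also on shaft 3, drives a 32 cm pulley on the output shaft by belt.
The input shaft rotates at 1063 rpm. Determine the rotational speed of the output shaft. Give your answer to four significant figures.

9.042 rpm

Worm: ratio = 74/2 = 37, so shaft 2 turns at 1063 / 37 = 28.73 rpm.
Internal gear: ratio = 140/47 = 2.9787, so shaft 3 turns at 28.73 / 2.9787 = 9.645 rpm.
Belt: ratio = 32/30 = 1.0667, so the output shaft turns at 9.645 / 1.0667 = 9.0422 rpm.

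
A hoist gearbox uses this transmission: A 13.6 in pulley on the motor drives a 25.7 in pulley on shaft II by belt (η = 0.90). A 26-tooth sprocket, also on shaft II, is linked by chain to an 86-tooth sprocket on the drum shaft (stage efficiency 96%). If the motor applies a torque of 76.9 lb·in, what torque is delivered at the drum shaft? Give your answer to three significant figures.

415 lb·in

Belt: ratio = 25.7/13.6 = 1.8897; torque at shaft II = 76.9 × 1.8897 × 0.90 = 130.79 lb·in.
Chain: ratio = 86/26 = 3.3077; torque at the drum shaft = 130.79 × 3.3077 × 0.96 = 415.3 lb·in.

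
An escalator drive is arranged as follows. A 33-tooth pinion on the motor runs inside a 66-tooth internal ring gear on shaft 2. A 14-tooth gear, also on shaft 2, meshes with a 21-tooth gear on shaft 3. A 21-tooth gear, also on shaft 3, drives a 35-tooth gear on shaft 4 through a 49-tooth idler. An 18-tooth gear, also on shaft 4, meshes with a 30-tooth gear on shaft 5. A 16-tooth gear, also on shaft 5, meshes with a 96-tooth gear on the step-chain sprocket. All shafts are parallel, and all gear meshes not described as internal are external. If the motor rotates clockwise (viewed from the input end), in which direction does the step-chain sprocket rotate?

the motor → shaft 2: internal mesh, same direction → CW.
shaft 2 → shaft 3: external mesh, 1 reversal → CCW.
shaft 3 → shaft 4: driver → idler → driven is 2 external meshes, 2 reversals → CCW.
shaft 4 → shaft 5: external mesh, 1 reversal → CW.
shaft 5 → the step-chain sprocket: external mesh, 1 reversal → CCW.
5 reversals in total — an odd number — so the step-chain sprocket turns opposite to the motor.

anticlockwise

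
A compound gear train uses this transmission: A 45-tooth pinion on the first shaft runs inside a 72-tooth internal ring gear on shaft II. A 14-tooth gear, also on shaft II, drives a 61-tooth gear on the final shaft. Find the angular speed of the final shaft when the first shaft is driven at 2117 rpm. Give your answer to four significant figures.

Internal gear: ratio = 72/45 = 1.6, so shaft II turns at 2117 / 1.6 = 1323.1 rpm.
Gear mesh: ratio = 61/14 = 4.3571, so the final shaft turns at 1323.1 / 4.3571 = 303.67 rpm.

303.7 rpm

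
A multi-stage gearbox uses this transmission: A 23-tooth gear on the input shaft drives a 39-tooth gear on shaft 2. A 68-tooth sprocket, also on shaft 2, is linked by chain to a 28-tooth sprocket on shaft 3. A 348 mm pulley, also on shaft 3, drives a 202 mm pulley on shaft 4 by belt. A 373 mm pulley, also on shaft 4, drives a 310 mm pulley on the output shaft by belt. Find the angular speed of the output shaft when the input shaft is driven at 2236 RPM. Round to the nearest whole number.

Gear mesh: ratio = 39/23 = 1.6957, so shaft 2 turns at 2236 / 1.6957 = 1318.7 RPM.
Chain: ratio = 28/68 = 0.41176, so shaft 3 turns at 1318.7 / 0.41176 = 3202.5 RPM.
Belt: ratio = 202/348 = 0.58046, so shaft 4 turns at 3202.5 / 0.58046 = 5517.1 RPM.
Belt: ratio = 310/373 = 0.8311, so the output shaft turns at 5517.1 / 0.8311 = 6638.4 RPM.

6638 RPM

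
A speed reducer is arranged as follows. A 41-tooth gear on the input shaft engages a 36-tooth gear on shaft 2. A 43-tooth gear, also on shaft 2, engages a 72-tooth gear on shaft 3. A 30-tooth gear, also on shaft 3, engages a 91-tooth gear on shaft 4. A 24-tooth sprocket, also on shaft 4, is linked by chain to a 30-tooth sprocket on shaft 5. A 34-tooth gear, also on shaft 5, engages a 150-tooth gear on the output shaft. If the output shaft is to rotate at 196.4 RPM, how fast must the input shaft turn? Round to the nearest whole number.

4830 RPM

Overall ratio R = 0.87805 × 1.6744 × 3.0333 × 1.25 × 4.4118 = 24.594.
Required input speed = output speed × R = 196.4 × 24.594 = 4830.2 RPM.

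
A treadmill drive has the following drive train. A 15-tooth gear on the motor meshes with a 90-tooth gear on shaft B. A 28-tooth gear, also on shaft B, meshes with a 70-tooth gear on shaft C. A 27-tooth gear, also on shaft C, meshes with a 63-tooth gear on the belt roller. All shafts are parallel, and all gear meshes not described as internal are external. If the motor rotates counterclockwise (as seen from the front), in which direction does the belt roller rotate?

clockwise

the motor → shaft B: external mesh, 1 reversal → CW.
shaft B → shaft C: external mesh, 1 reversal → CCW.
shaft C → the belt roller: external mesh, 1 reversal → CW.
3 reversals in total — an odd number — so the belt roller turns opposite to the motor.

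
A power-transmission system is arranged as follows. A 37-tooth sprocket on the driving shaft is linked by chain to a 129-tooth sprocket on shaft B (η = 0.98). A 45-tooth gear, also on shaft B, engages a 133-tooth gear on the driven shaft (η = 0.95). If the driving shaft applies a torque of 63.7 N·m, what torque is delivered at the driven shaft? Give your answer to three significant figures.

611 N·m

chain 129/37 = 3.4865 → τ = 63.7·3.4865·0.98 = 217.65 N·m
gear mesh 133/45 = 2.9556 → τ = 217.65·2.9556·0.95 = 611.11 N·m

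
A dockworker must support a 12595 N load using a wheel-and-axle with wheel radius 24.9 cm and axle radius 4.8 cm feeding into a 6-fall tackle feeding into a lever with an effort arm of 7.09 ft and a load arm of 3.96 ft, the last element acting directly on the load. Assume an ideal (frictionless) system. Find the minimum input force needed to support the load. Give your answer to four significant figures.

Wheel-and-axle MA = R/r = 24.9/4.8 = 5.1875.
Block-and-tackle MA = number of supporting rope parts = 6.
Lever MA = effort arm / load arm = 7.09/3.96 = 1.7904.
Combined ideal MA = 5.1875 × 6 × 1.7904 = 55.726.
Effort = load / MA = 12595 / 55.726 = 226.02 N.

226.0 N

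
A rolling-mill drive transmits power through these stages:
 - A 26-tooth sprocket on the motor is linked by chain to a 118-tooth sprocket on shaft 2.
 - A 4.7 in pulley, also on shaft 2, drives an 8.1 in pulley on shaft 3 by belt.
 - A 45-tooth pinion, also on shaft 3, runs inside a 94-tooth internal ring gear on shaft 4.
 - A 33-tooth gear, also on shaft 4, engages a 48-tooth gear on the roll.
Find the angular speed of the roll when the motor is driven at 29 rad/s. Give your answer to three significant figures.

1.22 rad/s

Chain: ratio = 118/26 = 4.5385, so shaft 2 turns at 29 / 4.5385 = 6.3898 rad/s.
Belt: ratio = 8.1/4.7 = 1.7234, so shaft 3 turns at 6.3898 / 1.7234 = 3.7077 rad/s.
Internal gear: ratio = 94/45 = 2.0889, so shaft 4 turns at 3.7077 / 2.0889 = 1.775 rad/s.
Gear mesh: ratio = 48/33 = 1.4545, so the roll turns at 1.775 / 1.4545 = 1.2203 rad/s.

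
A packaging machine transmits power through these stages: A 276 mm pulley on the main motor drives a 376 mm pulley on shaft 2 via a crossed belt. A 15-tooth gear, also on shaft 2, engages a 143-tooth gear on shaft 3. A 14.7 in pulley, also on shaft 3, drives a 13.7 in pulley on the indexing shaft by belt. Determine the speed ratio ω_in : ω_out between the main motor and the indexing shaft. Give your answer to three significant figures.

Each stage contributes driven/driver: belt 376/276 = 1.3623, gear mesh 143/15 = 9.5333, belt 13.7/14.7 = 0.93197.
Overall: 1.3623 × 9.5333 × 0.93197 = 12.104.

12.1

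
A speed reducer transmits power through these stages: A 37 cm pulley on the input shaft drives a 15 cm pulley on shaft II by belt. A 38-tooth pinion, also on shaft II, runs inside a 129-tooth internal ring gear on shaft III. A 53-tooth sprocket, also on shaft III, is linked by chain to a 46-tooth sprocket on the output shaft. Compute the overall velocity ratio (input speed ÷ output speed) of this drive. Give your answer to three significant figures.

Each stage contributes driven/driver: belt 15/37 = 0.40541, internal gear 129/38 = 3.3947, chain 46/53 = 0.86792.
Overall: 0.40541 × 3.3947 × 0.86792 = 1.1945.

1.19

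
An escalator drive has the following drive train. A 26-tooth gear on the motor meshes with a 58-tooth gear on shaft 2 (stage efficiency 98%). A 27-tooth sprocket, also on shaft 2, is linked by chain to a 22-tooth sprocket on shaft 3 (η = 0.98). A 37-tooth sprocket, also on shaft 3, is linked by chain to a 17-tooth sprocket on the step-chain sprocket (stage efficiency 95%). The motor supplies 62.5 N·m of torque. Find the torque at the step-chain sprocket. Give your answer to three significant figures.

Gear mesh: ratio = 58/26 = 2.2308; torque at shaft 2 = 62.5 × 2.2308 × 0.98 = 136.63 N·m.
Chain: ratio = 22/27 = 0.81481; torque at shaft 3 = 136.63 × 0.81481 × 0.98 = 109.11 N·m.
Chain: ratio = 17/37 = 0.45946; torque at the step-chain sprocket = 109.11 × 0.45946 × 0.95 = 47.623 N·m.

47.6 N·m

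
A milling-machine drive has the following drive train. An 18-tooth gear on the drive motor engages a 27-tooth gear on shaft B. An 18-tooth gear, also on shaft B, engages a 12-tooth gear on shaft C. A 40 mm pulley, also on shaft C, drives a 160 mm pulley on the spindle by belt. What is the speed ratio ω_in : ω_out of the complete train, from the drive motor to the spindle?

Each stage contributes driven/driver: gear mesh 27/18 = 1.5, gear mesh 12/18 = 0.66667, belt 160/40 = 4.
Overall: 1.5 × 0.66667 × 4 = 4.

4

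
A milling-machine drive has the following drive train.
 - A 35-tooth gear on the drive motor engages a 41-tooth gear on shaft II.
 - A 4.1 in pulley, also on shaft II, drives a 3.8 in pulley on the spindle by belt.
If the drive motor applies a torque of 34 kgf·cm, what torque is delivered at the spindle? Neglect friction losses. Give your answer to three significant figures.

36.9 kgf·cm

gear mesh 41/35 = 1.1714 → τ = 34·1.1714 = 39.829 kgf·cm
belt 3.8/4.1 = 0.92683 → τ = 39.829·0.92683 = 36.914 kgf·cm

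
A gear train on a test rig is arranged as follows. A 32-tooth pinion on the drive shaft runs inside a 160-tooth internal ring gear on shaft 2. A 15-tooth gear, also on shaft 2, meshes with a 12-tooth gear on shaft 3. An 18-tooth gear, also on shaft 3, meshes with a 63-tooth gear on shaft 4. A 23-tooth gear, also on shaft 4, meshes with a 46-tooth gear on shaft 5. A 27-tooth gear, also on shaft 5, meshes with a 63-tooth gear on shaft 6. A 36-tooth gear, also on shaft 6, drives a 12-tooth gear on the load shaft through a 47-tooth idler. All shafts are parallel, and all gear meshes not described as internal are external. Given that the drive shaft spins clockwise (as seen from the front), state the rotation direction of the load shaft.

clockwise

the drive shaft → shaft 2: internal mesh, same direction → CW.
shaft 2 → shaft 3: external mesh, 1 reversal → CCW.
shaft 3 → shaft 4: external mesh, 1 reversal → CW.
shaft 4 → shaft 5: external mesh, 1 reversal → CCW.
shaft 5 → shaft 6: external mesh, 1 reversal → CW.
shaft 6 → the load shaft: driver → idler → driven is 2 external meshes, 2 reversals → CW.
6 reversals in total — an even number — so the load shaft turns the same way as the drive shaft.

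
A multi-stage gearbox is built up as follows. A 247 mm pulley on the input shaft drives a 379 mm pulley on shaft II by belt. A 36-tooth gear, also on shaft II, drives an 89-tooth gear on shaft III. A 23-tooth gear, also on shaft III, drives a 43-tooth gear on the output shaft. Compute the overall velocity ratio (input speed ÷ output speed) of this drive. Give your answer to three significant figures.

7.09

Each stage contributes driven/driver: belt 379/247 = 1.5344, gear mesh 89/36 = 2.4722, gear mesh 43/23 = 1.8696.
Overall: 1.5344 × 2.4722 × 1.8696 = 7.092.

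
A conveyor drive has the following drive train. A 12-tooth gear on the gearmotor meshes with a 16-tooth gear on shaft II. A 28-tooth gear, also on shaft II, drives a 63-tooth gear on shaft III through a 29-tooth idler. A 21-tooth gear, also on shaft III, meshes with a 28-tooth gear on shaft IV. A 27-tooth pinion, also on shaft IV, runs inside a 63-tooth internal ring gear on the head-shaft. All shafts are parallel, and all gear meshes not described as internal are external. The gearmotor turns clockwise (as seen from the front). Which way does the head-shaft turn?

clockwise

the gearmotor → shaft II: external mesh, 1 reversal → CCW.
shaft II → shaft III: driver → idler → driven is 2 external meshes, 2 reversals → CCW.
shaft III → shaft IV: external mesh, 1 reversal → CW.
shaft IV → the head-shaft: internal mesh, same direction → CW.
4 reversals in total — an even number — so the head-shaft turns the same way as the gearmotor.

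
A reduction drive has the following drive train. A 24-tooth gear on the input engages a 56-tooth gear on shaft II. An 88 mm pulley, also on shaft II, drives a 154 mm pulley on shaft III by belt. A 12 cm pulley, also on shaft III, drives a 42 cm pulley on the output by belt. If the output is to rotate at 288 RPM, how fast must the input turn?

Overall ratio R = 2.3333 × 1.75 × 3.5 = 14.292.
Required input speed = output speed × R = 288 × 14.292 = 4116 RPM.

4116 RPM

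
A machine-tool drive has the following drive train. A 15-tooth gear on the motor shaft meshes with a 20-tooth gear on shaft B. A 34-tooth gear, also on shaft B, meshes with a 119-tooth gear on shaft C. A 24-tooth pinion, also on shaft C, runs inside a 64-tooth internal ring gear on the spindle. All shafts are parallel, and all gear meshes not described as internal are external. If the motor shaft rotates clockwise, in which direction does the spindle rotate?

the motor shaft → shaft B: external mesh, 1 reversal → CCW.
shaft B → shaft C: external mesh, 1 reversal → CW.
shaft C → the spindle: internal mesh, same direction → CW.
2 reversals in total — an even number — so the spindle turns the same way as the motor shaft.

clockwise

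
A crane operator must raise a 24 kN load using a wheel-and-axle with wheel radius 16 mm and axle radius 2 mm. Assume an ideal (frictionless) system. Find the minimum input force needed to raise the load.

3 kN

Wheel-and-axle MA = R/r = 16/2 = 8.
Effort = load / MA = 24 / 8 = 3 kN.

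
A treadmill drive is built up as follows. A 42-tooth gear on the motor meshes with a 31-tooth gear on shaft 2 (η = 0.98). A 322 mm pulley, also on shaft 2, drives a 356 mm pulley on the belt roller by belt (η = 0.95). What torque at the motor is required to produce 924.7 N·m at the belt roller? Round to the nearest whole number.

Overall ratio R = 0.7381 × 1.1056 = 0.81603; overall efficiency η = 0.98 × 0.95 = 0.9310.
Input torque = output torque / (R × η) = 924.7 / (0.81603 × 0.9310) = 1217.2 N·m.

1217 N·m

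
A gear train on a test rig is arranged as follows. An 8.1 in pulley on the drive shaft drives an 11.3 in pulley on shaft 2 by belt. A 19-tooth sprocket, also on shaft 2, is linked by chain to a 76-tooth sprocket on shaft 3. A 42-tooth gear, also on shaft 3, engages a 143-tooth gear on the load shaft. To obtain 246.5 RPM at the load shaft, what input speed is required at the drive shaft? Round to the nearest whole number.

Overall ratio R = 1.3951 × 4 × 3.4048 = 18.999.
Required input speed = output speed × R = 246.5 × 18.999 = 4683.4 RPM.

4683 RPM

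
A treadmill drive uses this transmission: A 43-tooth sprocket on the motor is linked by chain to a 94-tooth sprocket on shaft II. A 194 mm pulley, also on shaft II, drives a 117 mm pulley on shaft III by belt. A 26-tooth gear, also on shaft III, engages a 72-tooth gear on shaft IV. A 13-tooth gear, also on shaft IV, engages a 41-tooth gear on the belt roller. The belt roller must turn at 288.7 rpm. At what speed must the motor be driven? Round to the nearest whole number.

3324 rpm

Overall ratio R = 2.186 × 0.60309 × 2.7692 × 3.1538 = 11.514.
Required input speed = output speed × R = 288.7 × 11.514 = 3324.2 rpm.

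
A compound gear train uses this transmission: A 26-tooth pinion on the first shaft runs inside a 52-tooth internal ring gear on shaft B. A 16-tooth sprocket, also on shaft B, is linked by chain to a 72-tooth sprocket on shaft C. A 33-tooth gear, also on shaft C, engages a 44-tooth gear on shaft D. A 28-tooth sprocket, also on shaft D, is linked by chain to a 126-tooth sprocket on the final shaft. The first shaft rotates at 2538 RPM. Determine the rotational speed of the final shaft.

47 RPM

Internal gear: ratio = 52/26 = 2, so shaft B turns at 2538 / 2 = 1269 RPM.
Chain: ratio = 72/16 = 4.5, so shaft C turns at 1269 / 4.5 = 282 RPM.
Gear mesh: ratio = 44/33 = 1.3333, so shaft D turns at 282 / 1.3333 = 211.5 RPM.
Chain: ratio = 126/28 = 4.5, so the final shaft turns at 211.5 / 4.5 = 47 RPM.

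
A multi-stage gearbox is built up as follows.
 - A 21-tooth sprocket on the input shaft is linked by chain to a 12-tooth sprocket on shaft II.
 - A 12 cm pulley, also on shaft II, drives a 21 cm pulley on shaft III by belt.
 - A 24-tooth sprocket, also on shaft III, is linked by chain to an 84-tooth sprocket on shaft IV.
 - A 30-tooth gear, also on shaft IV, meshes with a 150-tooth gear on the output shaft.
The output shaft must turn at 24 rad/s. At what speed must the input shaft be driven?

420 rad/s

Overall ratio R = 0.57143 × 1.75 × 3.5 × 5 = 17.5.
Required input speed = output speed × R = 24 × 17.5 = 420 rad/s.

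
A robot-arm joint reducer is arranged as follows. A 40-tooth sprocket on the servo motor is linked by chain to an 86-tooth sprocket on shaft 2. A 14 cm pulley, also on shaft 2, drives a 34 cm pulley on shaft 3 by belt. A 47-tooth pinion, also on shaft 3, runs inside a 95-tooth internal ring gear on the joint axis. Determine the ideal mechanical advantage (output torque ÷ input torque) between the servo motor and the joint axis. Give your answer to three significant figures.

10.6

Each stage contributes driven/driver: chain 86/40 = 2.15, belt 34/14 = 2.4286, internal gear 95/47 = 2.0213.
Overall: 2.15 × 2.4286 × 2.0213 = 10.554.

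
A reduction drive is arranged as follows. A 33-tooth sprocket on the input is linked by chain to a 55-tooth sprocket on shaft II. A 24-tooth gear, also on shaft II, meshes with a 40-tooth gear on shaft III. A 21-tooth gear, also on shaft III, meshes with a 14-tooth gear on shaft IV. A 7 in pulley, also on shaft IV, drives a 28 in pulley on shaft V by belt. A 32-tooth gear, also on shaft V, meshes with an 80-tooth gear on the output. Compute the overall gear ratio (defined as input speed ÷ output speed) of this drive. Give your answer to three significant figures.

18.5

Each stage contributes driven/driver: chain 55/33 = 1.6667, gear mesh 40/24 = 1.6667, gear mesh 14/21 = 0.66667, belt 28/7 = 4, gear mesh 80/32 = 2.5.
Overall: 1.6667 × 1.6667 × 0.66667 × 4 × 2.5 = 18.519.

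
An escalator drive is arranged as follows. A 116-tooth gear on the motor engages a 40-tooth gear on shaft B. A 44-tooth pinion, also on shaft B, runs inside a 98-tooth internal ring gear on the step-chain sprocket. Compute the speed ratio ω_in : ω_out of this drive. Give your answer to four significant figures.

0.7680

Each stage contributes driven/driver: gear mesh 40/116 = 0.34483, internal gear 98/44 = 2.2273.
Overall: 0.34483 × 2.2273 = 0.76803.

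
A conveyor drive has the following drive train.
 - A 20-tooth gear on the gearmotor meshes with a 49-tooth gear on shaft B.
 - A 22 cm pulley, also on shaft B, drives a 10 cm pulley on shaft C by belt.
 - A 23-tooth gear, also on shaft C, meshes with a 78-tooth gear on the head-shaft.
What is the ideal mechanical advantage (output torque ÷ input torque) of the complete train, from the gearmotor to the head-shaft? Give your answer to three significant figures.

Each stage contributes driven/driver: gear mesh 49/20 = 2.45, belt 10/22 = 0.45455, gear mesh 78/23 = 3.3913.
Overall: 2.45 × 0.45455 × 3.3913 = 3.7767.

3.78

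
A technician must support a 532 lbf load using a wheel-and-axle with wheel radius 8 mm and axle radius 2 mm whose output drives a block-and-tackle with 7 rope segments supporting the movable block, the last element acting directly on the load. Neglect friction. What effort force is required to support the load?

19 lbf

Wheel-and-axle MA = R/r = 8/2 = 4.
Block-and-tackle MA = number of supporting rope parts = 7.
Combined ideal MA = 4 × 7 = 28.
Effort = load / MA = 532 / 28 = 19 lbf.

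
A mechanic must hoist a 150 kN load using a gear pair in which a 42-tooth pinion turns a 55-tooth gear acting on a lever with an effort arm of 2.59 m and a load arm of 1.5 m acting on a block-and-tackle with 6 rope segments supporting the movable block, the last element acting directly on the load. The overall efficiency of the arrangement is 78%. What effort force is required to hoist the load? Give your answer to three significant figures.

Gear pair MA = 55/42 = 1.3095.
Lever MA = effort arm / load arm = 2.59/1.5 = 1.7267.
Block-and-tackle MA = number of supporting rope parts = 6.
Combined ideal MA = 1.3095 × 1.7267 × 6 = 13.567.
Actual MA = 13.567 × 0.78 = 10.582.
Effort = load / actual MA = 150 / 10.582 = 14.175 kN.

14.2 kN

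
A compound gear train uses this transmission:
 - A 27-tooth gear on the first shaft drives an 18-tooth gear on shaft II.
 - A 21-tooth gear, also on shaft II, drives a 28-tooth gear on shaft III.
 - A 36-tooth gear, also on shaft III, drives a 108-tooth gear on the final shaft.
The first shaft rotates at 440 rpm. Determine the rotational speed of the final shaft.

Gear mesh: ratio = 18/27 = 0.66667, so shaft II turns at 440 / 0.66667 = 660 rpm.
Gear mesh: ratio = 28/21 = 1.3333, so shaft III turns at 660 / 1.3333 = 495 rpm.
Gear mesh: ratio = 108/36 = 3, so the final shaft turns at 495 / 3 = 165 rpm.

165 rpm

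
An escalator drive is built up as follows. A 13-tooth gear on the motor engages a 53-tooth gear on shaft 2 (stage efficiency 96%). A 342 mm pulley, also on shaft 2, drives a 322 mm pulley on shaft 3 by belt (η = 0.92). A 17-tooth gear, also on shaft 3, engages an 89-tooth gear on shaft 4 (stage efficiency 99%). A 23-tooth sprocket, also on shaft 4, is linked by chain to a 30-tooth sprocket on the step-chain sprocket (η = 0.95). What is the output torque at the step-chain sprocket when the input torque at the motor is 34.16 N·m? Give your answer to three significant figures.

After the gear mesh (53/13): 34.16 × 4.0769 × 0.96 = 133.7 N·m
After the belt (322/342): 133.7 × 0.94152 × 0.92 = 115.81 N·m
After the gear mesh (89/17): 115.81 × 5.2353 × 0.99 = 600.23 N·m
After the chain (30/23): 600.23 × 1.3043 × 0.95 = 743.76 N·m

744 N·m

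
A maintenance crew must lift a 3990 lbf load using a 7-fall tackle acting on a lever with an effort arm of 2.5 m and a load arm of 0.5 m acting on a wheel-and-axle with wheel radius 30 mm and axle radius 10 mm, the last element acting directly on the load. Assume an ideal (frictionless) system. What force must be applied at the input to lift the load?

38 lbf

Block-and-tackle MA = number of supporting rope parts = 7.
Lever MA = effort arm / load arm = 2.5/0.5 = 5.
Wheel-and-axle MA = R/r = 30/10 = 3.
Combined ideal MA = 7 × 5 × 3 = 105.
Effort = load / MA = 3990 / 105 = 38 lbf.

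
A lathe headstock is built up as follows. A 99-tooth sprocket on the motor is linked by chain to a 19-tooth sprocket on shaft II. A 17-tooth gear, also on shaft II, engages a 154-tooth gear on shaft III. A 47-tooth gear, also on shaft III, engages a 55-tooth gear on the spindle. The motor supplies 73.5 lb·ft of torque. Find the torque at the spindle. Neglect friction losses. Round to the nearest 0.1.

After the chain (19/99): 73.5 × 0.19192 = 14.106 lb·ft
After the gear mesh (154/17): 14.106 × 9.0588 = 127.78 lb·ft
After the gear mesh (55/47): 127.78 × 1.1702 = 149.53 lb·ft

149.5 lb·ft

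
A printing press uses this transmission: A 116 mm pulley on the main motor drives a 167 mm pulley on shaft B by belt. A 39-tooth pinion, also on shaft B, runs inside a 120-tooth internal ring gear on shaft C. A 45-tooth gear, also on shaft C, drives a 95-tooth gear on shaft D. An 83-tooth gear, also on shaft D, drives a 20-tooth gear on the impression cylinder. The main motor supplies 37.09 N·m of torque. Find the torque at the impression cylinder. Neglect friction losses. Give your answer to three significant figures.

After the belt (167/116): 37.09 × 1.4397 = 53.397 N·m
After the internal gear (120/39): 53.397 × 3.0769 = 164.3 N·m
After the gear mesh (95/45): 164.3 × 2.1111 = 346.85 N·m
After the gear mesh (20/83): 346.85 × 0.24096 = 83.579 N·m

83.6 N·m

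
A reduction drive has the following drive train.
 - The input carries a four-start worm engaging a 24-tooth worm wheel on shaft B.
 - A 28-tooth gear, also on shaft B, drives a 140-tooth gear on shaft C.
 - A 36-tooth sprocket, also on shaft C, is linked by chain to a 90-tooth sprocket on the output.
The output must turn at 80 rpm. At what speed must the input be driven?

Overall ratio R = 6 × 5 × 2.5 = 75.
Required input speed = output speed × R = 80 × 75 = 6000 rpm.

6000 rpm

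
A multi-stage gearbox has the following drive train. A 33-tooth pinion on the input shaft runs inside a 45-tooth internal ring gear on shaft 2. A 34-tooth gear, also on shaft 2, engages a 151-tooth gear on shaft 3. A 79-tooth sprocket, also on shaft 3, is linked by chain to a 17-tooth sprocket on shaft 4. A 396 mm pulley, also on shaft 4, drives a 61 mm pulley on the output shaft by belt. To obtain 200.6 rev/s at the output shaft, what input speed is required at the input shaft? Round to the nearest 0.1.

40.3 rev/s

Overall ratio R = 1.3636 × 4.4412 × 0.21519 × 0.15404 = 0.20075.
Required input speed = output speed × R = 200.6 × 0.20075 = 40.27 rev/s.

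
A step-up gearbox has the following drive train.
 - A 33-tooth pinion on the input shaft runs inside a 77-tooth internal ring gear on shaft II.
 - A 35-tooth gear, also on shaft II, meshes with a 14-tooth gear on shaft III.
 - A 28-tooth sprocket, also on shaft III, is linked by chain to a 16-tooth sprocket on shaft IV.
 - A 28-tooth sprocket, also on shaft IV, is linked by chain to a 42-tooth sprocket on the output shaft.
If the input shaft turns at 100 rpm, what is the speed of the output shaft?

125 rpm

internal gear 77/33 = 2.3333 → 100/2.3333 = 42.857 rpm
gear mesh 14/35 = 0.4 → 42.857/0.4 = 107.14 rpm
chain 16/28 = 0.57143 → 107.14/0.57143 = 187.5 rpm
chain 42/28 = 1.5 → 187.5/1.5 = 125 rpm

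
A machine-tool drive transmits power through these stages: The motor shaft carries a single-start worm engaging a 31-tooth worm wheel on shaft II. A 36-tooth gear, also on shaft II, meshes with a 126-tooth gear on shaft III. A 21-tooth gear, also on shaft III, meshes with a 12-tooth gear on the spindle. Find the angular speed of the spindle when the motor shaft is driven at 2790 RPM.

45 RPM

worm 31/1 = 31 → 2790/31 = 90 RPM
gear mesh 126/36 = 3.5 → 90/3.5 = 25.714 RPM
gear mesh 12/21 = 0.57143 → 25.714/0.57143 = 45 RPM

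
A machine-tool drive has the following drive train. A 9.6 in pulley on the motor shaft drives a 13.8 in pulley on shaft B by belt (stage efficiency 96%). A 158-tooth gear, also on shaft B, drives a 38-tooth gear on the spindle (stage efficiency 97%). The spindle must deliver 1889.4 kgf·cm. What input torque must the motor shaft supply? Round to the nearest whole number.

Overall ratio R = 1.4375 × 0.24051 = 0.34573; overall efficiency η = 0.96 × 0.97 = 0.9312.
Input torque = output torque / (R × η) = 1889.4 / (0.34573 × 0.9312) = 5868.8 kgf·cm.

5869 kgf·cm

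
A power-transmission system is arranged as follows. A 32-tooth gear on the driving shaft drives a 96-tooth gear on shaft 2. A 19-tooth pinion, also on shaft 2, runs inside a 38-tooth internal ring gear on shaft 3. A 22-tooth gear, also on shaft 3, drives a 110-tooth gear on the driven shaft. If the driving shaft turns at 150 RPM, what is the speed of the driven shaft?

gear mesh 96/32 = 3 → 150/3 = 50 RPM
internal gear 38/19 = 2 → 50/2 = 25 RPM
gear mesh 110/22 = 5 → 25/5 = 5 RPM

5 RPM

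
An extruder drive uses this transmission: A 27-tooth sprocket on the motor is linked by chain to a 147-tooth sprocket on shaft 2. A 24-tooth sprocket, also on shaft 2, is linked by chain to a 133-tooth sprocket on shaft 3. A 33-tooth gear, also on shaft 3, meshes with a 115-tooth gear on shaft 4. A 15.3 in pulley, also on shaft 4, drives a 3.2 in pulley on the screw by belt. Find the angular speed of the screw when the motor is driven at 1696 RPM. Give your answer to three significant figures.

Chain: ratio = 147/27 = 5.4444, so shaft 2 turns at 1696 / 5.4444 = 311.51 RPM.
Chain: ratio = 133/24 = 5.5417, so shaft 3 turns at 311.51 / 5.5417 = 56.212 RPM.
Gear mesh: ratio = 115/33 = 3.4848, so shaft 4 turns at 56.212 / 3.4848 = 16.131 RPM.
Belt: ratio = 3.2/15.3 = 0.20915, so the screw turns at 16.131 / 0.20915 = 77.124 RPM.

77.1 RPM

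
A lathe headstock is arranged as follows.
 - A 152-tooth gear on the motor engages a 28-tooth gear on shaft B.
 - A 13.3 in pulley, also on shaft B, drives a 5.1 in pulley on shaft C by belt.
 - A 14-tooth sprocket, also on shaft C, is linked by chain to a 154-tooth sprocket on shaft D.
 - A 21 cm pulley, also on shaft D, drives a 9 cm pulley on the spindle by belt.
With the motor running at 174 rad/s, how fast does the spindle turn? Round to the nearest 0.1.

522.5 rad/s

Gear mesh: ratio = 28/152 = 0.18421, so shaft B turns at 174 / 0.18421 = 944.57 rad/s.
Belt: ratio = 5.1/13.3 = 0.38346, so shaft C turns at 944.57 / 0.38346 = 2463.3 rad/s.
Chain: ratio = 154/14 = 11, so shaft D turns at 2463.3 / 11 = 223.94 rad/s.
Belt: ratio = 9/21 = 0.42857, so the spindle turns at 223.94 / 0.42857 = 522.52 rad/s.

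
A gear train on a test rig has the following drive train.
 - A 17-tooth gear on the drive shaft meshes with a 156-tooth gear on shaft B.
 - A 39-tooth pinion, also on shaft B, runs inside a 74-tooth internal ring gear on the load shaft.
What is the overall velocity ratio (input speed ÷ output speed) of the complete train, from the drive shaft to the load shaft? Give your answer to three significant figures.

17.4

Each stage contributes driven/driver: gear mesh 156/17 = 9.1765, internal gear 74/39 = 1.8974.
Overall: 9.1765 × 1.8974 = 17.412.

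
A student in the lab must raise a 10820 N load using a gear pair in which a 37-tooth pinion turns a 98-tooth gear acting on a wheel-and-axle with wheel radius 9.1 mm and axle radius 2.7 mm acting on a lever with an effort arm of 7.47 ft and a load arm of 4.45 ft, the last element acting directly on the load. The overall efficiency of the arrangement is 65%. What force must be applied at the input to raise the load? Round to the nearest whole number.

Gear pair MA = 98/37 = 2.6486.
Wheel-and-axle MA = R/r = 9.1/2.7 = 3.3704.
Lever MA = effort arm / load arm = 7.47/4.45 = 1.6787.
Combined ideal MA = 2.6486 × 3.3704 × 1.6787 = 14.985.
Actual MA = 14.985 × 0.65 = 9.7404.
Effort = load / actual MA = 10820 / 9.7404 = 1110.8 N.

1111 N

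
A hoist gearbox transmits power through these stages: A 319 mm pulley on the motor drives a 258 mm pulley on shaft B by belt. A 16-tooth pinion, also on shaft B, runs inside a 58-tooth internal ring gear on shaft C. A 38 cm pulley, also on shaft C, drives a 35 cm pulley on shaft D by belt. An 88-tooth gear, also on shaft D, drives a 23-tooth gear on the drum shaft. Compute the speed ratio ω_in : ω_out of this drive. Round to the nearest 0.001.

0.706

Each stage contributes driven/driver: belt 258/319 = 0.80878, internal gear 58/16 = 3.625, belt 35/38 = 0.92105, gear mesh 23/88 = 0.26136.
Overall: 0.80878 × 3.625 × 0.92105 × 0.26136 = 0.70578.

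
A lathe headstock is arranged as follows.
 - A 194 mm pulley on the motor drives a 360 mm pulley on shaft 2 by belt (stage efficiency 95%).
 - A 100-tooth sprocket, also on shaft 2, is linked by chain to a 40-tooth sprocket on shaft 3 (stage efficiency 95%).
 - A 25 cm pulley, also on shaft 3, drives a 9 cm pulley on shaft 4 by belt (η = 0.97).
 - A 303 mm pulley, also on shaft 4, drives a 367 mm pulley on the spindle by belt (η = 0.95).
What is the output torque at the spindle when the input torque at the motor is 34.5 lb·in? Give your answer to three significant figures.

After the belt (360/194): 34.5 × 1.8557 × 0.95 = 60.82 lb·in
After the chain (40/100): 60.82 × 0.4 × 0.95 = 23.111 lb·in
After the belt (9/25): 23.111 × 0.36 × 0.97 = 8.0705 lb·in
After the belt (367/303): 8.0705 × 1.2112 × 0.95 = 9.2864 lb·in

9.29 lb·in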